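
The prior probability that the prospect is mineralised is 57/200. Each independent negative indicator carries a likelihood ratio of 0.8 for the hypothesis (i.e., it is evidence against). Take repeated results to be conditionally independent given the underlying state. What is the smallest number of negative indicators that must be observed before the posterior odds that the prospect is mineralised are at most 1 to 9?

6

Prior odds: 0.285 ÷ 0.715 = 57/143.
Likelihood ratio per negative indicator = 0.8.
Target odds = 1/9.
Need (57/143) × 0.8ⁿ ≤ 1/9, i.e. 0.8ⁿ ≤ 143/513.
0.8⁵ = 0.32768 is still above 143/513 but 0.8⁶ = 4096/15625 is at or below it, so n = 6.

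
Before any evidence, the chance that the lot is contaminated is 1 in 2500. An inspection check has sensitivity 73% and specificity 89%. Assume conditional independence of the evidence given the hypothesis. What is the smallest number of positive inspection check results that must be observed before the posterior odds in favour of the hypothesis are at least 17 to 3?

6

Prior odds = 0.0004/0.9996 = 1/2499.
False-positive rate = 1 − 0.89 = 0.11; likelihood ratio of a positive = 0.73/0.11 = 73/11.
Target odds = 17/3.
Require (73/11)ⁿ ≥ 17/3 ÷ (1/2499) = 14161.
(73/11)⁵ ≈12872.1 falls short of 14161 but (73/11)⁶ ≈85424.2 reaches it, so n = 6.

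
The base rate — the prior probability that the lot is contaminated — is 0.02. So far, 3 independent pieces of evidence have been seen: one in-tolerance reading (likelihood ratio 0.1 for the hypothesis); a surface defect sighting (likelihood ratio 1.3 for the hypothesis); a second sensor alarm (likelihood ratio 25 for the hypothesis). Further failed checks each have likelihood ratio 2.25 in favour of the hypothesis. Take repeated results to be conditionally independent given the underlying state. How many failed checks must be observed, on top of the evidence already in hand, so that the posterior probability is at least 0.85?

6

Prior odds = 0.02/0.98 = 1/49.
Combined Bayes factor of the evidence already in hand = 0.1 × 1.3 × 25 = 3.25.
Odds after that evidence = (1/49) × 3.25 = 13/196.
Target odds = 0.85/0.15 = 17/3.
Need 2.25ⁿ ≥ 17/3 ÷ (13/196) = 3332/39.
2.25⁵ = 59049/1024 falls short of 3332/39 but 2.25⁶ = 531441/4096 reaches it, so n = 6.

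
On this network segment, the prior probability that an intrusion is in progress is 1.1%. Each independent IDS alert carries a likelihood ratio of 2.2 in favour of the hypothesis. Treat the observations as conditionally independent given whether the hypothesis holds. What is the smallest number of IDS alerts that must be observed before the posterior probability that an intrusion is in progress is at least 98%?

Prior odds = 0.011/0.989 = 11/989.
Likelihood ratio per IDS alert = 2.2.
Target posterior odds = 0.98/0.02 = 49.
Need (11/989) × 2.2ⁿ ≥ 49, i.e. 2.2ⁿ ≥ 48461/11.
2.2¹⁰ ≈2655.99 falls short of 48461/11 but 2.2¹¹ ≈5843.18 reaches it, so n = 11.

11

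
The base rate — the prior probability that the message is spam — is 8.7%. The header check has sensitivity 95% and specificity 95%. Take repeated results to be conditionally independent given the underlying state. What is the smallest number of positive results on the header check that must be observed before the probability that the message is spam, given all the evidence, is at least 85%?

Prior odds = 0.087/0.913 = 87/913.
False-positive rate = 1 − 0.95 = 0.05; likelihood ratio of a positive = 0.95/0.05 = 19.
Target posterior odds = 0.85/0.15 = 17/3.
Need (87/913) × 19ⁿ ≥ 17/3, i.e. 19ⁿ ≥ 15521/261.
19¹ = 19 falls short of 15521/261 but 19² = 361 reaches it, so n = 2.

2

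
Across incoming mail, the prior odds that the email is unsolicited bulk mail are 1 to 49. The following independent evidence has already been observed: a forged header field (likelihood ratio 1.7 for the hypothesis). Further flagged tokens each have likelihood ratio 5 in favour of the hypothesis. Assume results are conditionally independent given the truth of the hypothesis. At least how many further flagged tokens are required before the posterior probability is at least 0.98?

5

Prior odds = 1/49.
Bayes factor of the evidence already in hand = 1.7.
Odds after that evidence = (1/49) × 1.7 = 17/490.
Target odds = 0.98/0.02 = 49.
Need 5ⁿ ≥ 49 ÷ (17/490) = 24010/17.
5⁴ = 625 falls short of 24010/17 but 5⁵ = 3125 reaches it, so n = 5.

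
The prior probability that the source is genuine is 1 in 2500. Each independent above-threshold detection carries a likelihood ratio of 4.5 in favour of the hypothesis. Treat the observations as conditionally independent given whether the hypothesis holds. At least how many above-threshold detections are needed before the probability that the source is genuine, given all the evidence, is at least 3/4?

Prior odds = 0.0004/0.9996 = 1/2499.
Likelihood ratio per above-threshold detection = 4.5.
Target posterior odds = 0.75/0.25 = 3.
Need (1/2499) × 4.5ⁿ ≥ 3, i.e. 4.5ⁿ ≥ 7497.
4.5⁵ = 1845.28125 falls short of 7497 but 4.5⁶ = 8303.765625 reaches it, so n = 6.

6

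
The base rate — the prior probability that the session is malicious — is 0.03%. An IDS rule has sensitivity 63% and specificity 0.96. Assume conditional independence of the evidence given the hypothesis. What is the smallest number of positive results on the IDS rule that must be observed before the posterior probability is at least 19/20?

5

Prior odds = 0.0003/0.9997 = 3/9997.
False-positive rate = 1 − 0.96 = 0.04; likelihood ratio of a positive = 0.63/0.04 = 15.75.
Target posterior odds = 0.95/0.05 = 19.
Require 15.75ⁿ ≥ 19 ÷ (3/9997) = 189943/3.
15.75⁴ = 15752961/256 falls short of 189943/3 but 15.75⁵ = 992436543/1024 reaches it, so n = 5.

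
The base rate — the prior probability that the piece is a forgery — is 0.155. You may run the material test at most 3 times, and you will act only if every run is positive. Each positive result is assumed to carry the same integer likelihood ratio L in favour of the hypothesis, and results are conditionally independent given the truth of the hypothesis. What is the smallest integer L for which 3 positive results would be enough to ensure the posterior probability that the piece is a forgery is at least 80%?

Prior odds = 0.155/0.845 = 31/169.
Target odds = 0.8/0.2 = 4.
Need L³ ≥ 4 ÷ (31/169) = 676/31.
2³ = 8 < 676/31 ≤ 27 = 3³, so L = 3.

3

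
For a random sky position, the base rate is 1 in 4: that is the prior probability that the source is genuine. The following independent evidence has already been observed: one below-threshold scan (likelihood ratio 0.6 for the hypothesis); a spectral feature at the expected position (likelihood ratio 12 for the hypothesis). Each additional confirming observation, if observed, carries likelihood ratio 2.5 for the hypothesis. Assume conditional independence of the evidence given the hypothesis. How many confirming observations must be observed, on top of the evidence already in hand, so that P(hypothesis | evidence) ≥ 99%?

Prior odds = 0.25/0.75 = 1/3.
Combined Bayes factor of the evidence already in hand = 0.6 × 12 = 7.2.
Odds after that evidence = (1/3) × 7.2 = 2.4.
Target odds = 0.99/0.01 = 99.
Need 2.5ⁿ ≥ 99 ÷ 2.4 = 41.25.
2.5⁴ = 39.0625 falls short of 41.25 but 2.5⁵ = 97.65625 reaches it, so n = 5.

5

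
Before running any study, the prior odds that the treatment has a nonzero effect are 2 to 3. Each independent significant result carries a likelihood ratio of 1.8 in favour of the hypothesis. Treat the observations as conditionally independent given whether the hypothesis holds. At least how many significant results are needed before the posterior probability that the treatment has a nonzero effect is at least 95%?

6

Prior odds = 2/3.
Likelihood ratio per significant result = 1.8.
Target posterior odds = 0.95/0.05 = 19.
Need (2/3) × 1.8ⁿ ≥ 19, i.e. 1.8ⁿ ≥ 28.5.
1.8⁵ = 18.89568 falls short of 28.5 but 1.8⁶ = 531441/15625 reaches it, so n = 6.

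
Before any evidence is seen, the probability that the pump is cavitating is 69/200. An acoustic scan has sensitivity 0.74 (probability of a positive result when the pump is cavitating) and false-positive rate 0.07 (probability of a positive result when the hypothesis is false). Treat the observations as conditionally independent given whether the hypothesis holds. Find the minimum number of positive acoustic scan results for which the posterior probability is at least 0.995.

3

Prior odds: 0.345 ÷ 0.655 = 69/131.
Likelihood ratio of a positive result = 0.74/0.07 = 74/7.
Target odds: 0.995 ÷ 0.005 = 199.
Require (74/7)ⁿ ≥ 199 ÷ (69/131) = 26069/69.
(74/7)² = 5476/49 falls short of 26069/69 but (74/7)³ = 405224/343 reaches it, so n = 3.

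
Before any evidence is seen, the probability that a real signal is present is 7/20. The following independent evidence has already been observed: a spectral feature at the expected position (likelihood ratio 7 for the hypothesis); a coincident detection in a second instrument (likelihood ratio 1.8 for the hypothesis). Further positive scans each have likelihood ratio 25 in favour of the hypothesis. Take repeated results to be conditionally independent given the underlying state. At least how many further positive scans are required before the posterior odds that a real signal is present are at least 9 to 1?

Prior odds = 0.35/0.65 = 7/13.
Combined Bayes factor of the evidence already in hand = 7 × 1.8 = 12.6.
Odds after that evidence = (7/13) × 12.6 = 441/65.
Target odds = 9.
Need 25ⁿ ≥ 9 ÷ (441/65) = 65/49.
25¹ = 25, which meets the required 65/49; so n = 1.

1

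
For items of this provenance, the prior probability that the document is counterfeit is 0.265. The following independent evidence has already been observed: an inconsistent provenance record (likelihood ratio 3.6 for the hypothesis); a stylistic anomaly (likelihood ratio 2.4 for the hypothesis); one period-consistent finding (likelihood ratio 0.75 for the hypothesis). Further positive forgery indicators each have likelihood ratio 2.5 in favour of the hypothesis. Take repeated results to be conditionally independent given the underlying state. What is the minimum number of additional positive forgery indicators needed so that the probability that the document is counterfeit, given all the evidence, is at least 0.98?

Prior odds = 0.265/0.735 = 53/147.
Combined Bayes factor of the evidence already in hand = 3.6 × 2.4 × 0.75 = 6.48.
Odds after that evidence = (53/147) × 6.48 = 2862/1225.
Target odds = 0.98/0.02 = 49.
Need 2.5ⁿ ≥ 49 ÷ (2862/1225) = 60025/2862.
2.5³ = 15.625 falls short of 60025/2862 but 2.5⁴ = 39.0625 reaches it, so n = 4.

4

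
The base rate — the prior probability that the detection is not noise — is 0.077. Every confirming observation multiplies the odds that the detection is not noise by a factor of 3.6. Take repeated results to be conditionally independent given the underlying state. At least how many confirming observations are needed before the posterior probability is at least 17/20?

Prior odds = 0.077/0.923 = 77/923.
Likelihood ratio per confirming observation = 3.6.
Target posterior odds = 0.85/0.15 = 17/3.
Need (77/923) × 3.6ⁿ ≥ 17/3, i.e. 3.6ⁿ ≥ 15691/231.
3.6³ = 46.656 falls short of 15691/231 but 3.6⁴ = 167.9616 reaches it, so n = 4.

4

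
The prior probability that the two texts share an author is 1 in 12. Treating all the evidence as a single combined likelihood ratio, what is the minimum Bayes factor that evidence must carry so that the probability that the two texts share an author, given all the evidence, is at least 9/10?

Prior odds = (1/12)/(11/12) = 1/11.
Target odds = 0.9/0.1 = 9.
Required Bayes factor = 9 ÷ (1/11) = 99.

99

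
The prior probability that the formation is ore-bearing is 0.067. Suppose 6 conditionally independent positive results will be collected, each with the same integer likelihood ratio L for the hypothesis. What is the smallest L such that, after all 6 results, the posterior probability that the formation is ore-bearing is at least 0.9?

Prior odds = 0.067/0.933 = 67/933.
Target odds = 0.9/0.1 = 9.
Need L⁶ ≥ 9 ÷ (67/933) = 8397/67.
2⁶ = 64 < 8397/67 ≤ 729 = 3⁶, so L = 3.

3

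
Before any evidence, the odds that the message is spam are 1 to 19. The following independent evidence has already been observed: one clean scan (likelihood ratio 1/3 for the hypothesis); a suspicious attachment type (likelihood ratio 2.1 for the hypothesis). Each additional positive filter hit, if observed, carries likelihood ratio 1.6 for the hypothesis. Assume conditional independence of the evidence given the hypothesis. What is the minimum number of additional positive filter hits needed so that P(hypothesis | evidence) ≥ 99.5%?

19

Prior odds = 1/19.
Combined Bayes factor of the evidence already in hand = (1/3) × 2.1 = 0.7.
Odds after that evidence = (1/19) × 0.7 = 7/190.
Target odds = 0.995/0.005 = 199.
Need 1.6ⁿ ≥ 199 ÷ (7/190) = 37810/7.
1.6¹⁸ ≈4722.37 falls short of 37810/7 but 1.6¹⁹ ≈7555.79 reaches it, so n = 19.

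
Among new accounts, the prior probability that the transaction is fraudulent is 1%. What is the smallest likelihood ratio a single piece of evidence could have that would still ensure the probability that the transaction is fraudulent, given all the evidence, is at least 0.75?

297

Prior odds = 0.01/0.99 = 1/99.
Target odds = 0.75/0.25 = 3.
Required Bayes factor = 3 ÷ (1/99) = 297.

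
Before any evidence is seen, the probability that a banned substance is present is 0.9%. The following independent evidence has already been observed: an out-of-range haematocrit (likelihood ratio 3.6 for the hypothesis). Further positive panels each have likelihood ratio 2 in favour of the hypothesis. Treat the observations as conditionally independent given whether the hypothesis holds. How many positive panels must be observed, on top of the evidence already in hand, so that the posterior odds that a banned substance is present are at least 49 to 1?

Prior odds = 0.009/0.991 = 9/991.
Bayes factor of the evidence already in hand = 3.6.
Odds after that evidence = (9/991) × 3.6 = 162/4955.
Target odds = 49.
Need 2ⁿ ≥ 49 ÷ (162/4955) = 242795/162.
2¹⁰ = 1024 falls short of 242795/162 but 2¹¹ = 2048 reaches it, so n = 11.

11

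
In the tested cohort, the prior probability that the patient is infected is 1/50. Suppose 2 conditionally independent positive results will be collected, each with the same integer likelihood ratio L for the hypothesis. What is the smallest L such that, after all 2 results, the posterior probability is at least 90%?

Prior odds = 0.02/0.98 = 1/49.
Target odds = 0.9/0.1 = 9.
Need L² ≥ 9 ÷ (1/49) = 441.
20² = 400 < 441 ≤ 441 = 21², so L = 21.

21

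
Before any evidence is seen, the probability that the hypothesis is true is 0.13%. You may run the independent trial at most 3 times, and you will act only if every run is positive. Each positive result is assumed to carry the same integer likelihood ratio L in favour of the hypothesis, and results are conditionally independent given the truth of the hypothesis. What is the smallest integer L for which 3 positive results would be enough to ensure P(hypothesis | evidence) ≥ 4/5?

Prior odds = 0.0013/0.9987 = 13/9987.
Target odds = 0.8/0.2 = 4.
Need L³ ≥ 4 ÷ (13/9987) = 39948/13.
14³ = 2744 < 39948/13 ≤ 3375 = 15³, so L = 15.

15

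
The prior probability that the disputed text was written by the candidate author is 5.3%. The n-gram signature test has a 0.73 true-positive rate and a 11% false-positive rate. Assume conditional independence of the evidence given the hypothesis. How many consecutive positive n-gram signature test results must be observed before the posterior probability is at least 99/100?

Prior odds: 0.053 ÷ 0.947 = 53/947.
Likelihood ratio of a positive result = 0.73/0.11 = 73/11.
Target posterior odds = 0.99/0.01 = 99.
Need (53/947) × (73/11)ⁿ ≥ 99, i.e. (73/11)ⁿ ≥ 93753/53.
(73/11)³ = 389017/1331 falls short of 93753/53 but (73/11)⁴ = 28398241/14641 reaches it, so n = 4.

4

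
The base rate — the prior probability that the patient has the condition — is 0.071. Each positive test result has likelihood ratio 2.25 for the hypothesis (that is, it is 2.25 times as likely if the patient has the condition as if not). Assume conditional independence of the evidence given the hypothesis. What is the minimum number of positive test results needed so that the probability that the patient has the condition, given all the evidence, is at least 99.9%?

12

Prior odds: 0.071 ÷ 0.929 = 71/929.
Likelihood ratio per positive test result = 2.25.
Target odds: 0.999 ÷ 0.001 = 999.
Need (71/929) × 2.25ⁿ ≥ 999, i.e. 2.25ⁿ ≥ 928071/71.
2.25¹¹ ≈7481.83 falls short of 928071/71 but 2.25¹² ≈16834.1 reaches it, so n = 12.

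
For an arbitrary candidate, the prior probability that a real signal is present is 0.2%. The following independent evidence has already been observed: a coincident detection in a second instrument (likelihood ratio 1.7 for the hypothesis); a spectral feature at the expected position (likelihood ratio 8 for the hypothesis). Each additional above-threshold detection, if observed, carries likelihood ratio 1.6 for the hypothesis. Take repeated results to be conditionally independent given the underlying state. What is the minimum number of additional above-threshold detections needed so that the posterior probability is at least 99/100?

18

Prior odds = 0.002/0.998 = 1/499.
Combined Bayes factor of the evidence already in hand = 1.7 × 8 = 13.6.
Odds after that evidence = (1/499) × 13.6 = 68/2495.
Target odds = 0.99/0.01 = 99.
Need 1.6ⁿ ≥ 99 ÷ (68/2495) = 247005/68.
1.6¹⁷ ≈2951.48 falls short of 247005/68 but 1.6¹⁸ ≈4722.37 reaches it, so n = 18.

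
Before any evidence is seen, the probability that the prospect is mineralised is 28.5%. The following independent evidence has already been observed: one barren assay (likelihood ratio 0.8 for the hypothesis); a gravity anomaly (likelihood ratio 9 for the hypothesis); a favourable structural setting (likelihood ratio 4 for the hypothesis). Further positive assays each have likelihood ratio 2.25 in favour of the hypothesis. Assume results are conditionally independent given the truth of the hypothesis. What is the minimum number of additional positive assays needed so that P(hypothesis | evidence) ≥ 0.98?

2

Prior odds = 0.285/0.715 = 57/143.
Combined Bayes factor of the evidence already in hand = 0.8 × 9 × 4 = 28.8.
Odds after that evidence = (57/143) × 28.8 = 8208/715.
Target odds = 0.98/0.02 = 49.
Need 2.25ⁿ ≥ 49 ÷ (8208/715) = 35035/8208.
2.25¹ = 2.25 falls short of 35035/8208 but 2.25² = 5.0625 reaches it, so n = 2.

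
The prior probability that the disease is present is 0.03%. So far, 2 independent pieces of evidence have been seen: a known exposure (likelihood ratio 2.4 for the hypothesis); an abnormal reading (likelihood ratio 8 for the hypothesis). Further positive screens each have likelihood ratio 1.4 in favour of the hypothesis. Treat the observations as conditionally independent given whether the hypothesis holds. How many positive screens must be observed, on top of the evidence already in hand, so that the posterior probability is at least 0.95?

25

Prior odds = 0.0003/0.9997 = 3/9997.
Combined Bayes factor of the evidence already in hand = 2.4 × 8 = 19.2.
Odds after that evidence = (3/9997) × 19.2 = 288/49985.
Target odds = 0.95/0.05 = 19.
Need 1.4ⁿ ≥ 19 ÷ (288/49985) = 949715/288.
1.4²⁴ ≈3214.2 falls short of 949715/288 but 1.4²⁵ ≈4499.88 reaches it, so n = 25.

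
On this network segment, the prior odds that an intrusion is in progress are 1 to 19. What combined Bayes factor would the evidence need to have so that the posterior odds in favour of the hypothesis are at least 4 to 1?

76

Prior odds = 1/19.
Target odds = 4.
Required Bayes factor = 4 ÷ (1/19) = 76.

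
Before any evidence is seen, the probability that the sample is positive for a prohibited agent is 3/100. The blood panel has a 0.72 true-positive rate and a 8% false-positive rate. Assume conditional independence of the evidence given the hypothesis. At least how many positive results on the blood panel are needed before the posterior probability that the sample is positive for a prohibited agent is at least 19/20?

3

Prior odds: 0.03 ÷ 0.97 = 3/97.
Likelihood ratio of a positive result = 0.72/0.08 = 9.
Target odds: 0.95 ÷ 0.05 = 19.
Require 9ⁿ ≥ 19 ÷ (3/97) = 1843/3.
9² = 81 falls short of 1843/3 but 9³ = 729 reaches it, so n = 3.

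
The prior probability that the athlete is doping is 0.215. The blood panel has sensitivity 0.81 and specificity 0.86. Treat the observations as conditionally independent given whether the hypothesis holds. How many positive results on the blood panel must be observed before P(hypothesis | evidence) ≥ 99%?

Prior odds: 0.215 ÷ 0.785 = 43/157.
False-positive rate = 1 − 0.86 = 0.14; likelihood ratio of a positive = 0.81/0.14 = 81/14.
Target posterior odds = 0.99/0.01 = 99.
Need (43/157) × (81/14)ⁿ ≥ 99, i.e. (81/14)ⁿ ≥ 15543/43.
(81/14)³ = 531441/2744 falls short of 15543/43 but (81/14)⁴ = 43046721/38416 reaches it, so n = 4.

4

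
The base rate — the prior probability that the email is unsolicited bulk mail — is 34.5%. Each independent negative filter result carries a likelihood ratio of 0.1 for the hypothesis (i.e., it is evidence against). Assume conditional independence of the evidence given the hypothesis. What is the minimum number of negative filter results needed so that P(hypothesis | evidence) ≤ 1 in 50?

Prior odds: 0.345 ÷ 0.655 = 69/131.
Likelihood ratio per negative filter result = 0.1.
Target posterior odds = 0.02/0.98 = 1/49.
Require 0.1ⁿ ≤ 1/49 ÷ (69/131) = 131/3381.
0.1¹ = 0.1 is still above 131/3381 but 0.1² = 0.01 is at or below it, so n = 2.

2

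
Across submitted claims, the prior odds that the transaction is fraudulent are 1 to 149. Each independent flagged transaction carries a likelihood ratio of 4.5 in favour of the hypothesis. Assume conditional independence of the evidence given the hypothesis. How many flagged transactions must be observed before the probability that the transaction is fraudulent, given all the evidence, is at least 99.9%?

Prior odds = 1/149.
Likelihood ratio per flagged transaction = 4.5.
Target odds: 0.999 ÷ 0.001 = 999.
Require 4.5ⁿ ≥ 999 ÷ (1/149) = 148851.
4.5⁷ = 4782969/128 falls short of 148851 but 4.5⁸ = 43046721/256 reaches it, so n = 8.

8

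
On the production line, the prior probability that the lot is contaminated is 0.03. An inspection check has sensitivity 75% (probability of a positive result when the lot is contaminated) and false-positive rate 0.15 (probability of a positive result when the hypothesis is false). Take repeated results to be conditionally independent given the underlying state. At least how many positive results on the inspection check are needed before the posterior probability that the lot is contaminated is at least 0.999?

7

Prior odds = 0.03/0.97 = 3/97.
Likelihood ratio of a positive result = 0.75/0.15 = 5.
Target posterior odds = 0.999/0.001 = 999.
Need (3/97) × 5ⁿ ≥ 999, i.e. 5ⁿ ≥ 32301.
5⁶ = 15625 falls short of 32301 but 5⁷ = 78125 reaches it, so n = 7.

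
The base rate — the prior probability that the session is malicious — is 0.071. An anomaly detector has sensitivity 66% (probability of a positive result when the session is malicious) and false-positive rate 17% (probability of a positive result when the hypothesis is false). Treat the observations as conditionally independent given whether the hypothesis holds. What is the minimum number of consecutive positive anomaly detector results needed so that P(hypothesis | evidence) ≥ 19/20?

Prior odds: 0.071 ÷ 0.929 = 71/929.
Likelihood ratio of a positive result = 0.66/0.17 = 66/17.
Target odds: 0.95 ÷ 0.05 = 19.
Require (66/17)ⁿ ≥ 19 ÷ (71/929) = 17651/71.
(66/17)⁴ = 18974736/83521 falls short of 17651/71 but (66/17)⁵ ≈882.013 reaches it, so n = 5.

5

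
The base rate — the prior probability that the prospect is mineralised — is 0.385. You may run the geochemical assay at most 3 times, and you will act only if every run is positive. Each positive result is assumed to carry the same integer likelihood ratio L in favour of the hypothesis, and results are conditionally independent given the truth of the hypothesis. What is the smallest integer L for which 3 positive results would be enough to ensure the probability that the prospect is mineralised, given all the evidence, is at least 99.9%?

Prior odds = 0.385/0.615 = 77/123.
Target odds = 0.999/0.001 = 999.
Need L³ ≥ 999 ÷ (77/123) = 122877/77.
11³ = 1331 < 122877/77 ≤ 1728 = 12³, so L = 12.

12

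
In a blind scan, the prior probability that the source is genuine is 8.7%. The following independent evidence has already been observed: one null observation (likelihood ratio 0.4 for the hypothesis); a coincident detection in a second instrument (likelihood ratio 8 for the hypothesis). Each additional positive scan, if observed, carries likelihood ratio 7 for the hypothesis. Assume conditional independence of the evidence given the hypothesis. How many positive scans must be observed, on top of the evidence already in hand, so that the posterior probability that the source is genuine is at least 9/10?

Prior odds = 0.087/0.913 = 87/913.
Combined Bayes factor of the evidence already in hand = 0.4 × 8 = 3.2.
Odds after that evidence = (87/913) × 3.2 = 1392/4565.
Target odds = 0.9/0.1 = 9.
Need 7ⁿ ≥ 9 ÷ (1392/4565) = 13695/464.
7¹ = 7 falls short of 13695/464 but 7² = 49 reaches it, so n = 2.

2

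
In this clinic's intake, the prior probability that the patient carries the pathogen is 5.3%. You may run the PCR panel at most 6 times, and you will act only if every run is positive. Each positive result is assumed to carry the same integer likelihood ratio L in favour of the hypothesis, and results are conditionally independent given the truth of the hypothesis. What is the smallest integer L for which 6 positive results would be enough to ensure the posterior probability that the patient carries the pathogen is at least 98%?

Prior odds = 0.053/0.947 = 53/947.
Target odds = 0.98/0.02 = 49.
Need L⁶ ≥ 49 ÷ (53/947) = 46403/53.
3⁶ = 729 < 46403/53 ≤ 4096 = 4⁶, so L = 4.

4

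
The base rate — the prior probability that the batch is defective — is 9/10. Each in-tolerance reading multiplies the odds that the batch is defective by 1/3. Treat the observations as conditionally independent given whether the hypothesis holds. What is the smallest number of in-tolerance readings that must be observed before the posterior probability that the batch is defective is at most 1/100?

7

Prior odds: 0.9 ÷ 0.1 = 9.
Likelihood ratio per in-tolerance reading = 1/3.
Target odds: 0.01 ÷ 0.99 = 1/99.
Need 9 × (1/3)ⁿ ≤ 1/99, i.e. (1/3)ⁿ ≤ 1/891.
(1/3)⁶ = 1/729 is still above 1/891 but (1/3)⁷ = 1/2187 is at or below it, so n = 7.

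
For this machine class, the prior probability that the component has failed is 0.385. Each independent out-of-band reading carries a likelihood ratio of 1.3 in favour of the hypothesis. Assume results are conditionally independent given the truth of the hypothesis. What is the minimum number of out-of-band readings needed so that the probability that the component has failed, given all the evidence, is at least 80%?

Prior odds = 0.385/0.615 = 77/123.
Likelihood ratio per out-of-band reading = 1.3.
Target posterior odds = 0.8/0.2 = 4.
Require 1.3ⁿ ≥ 4 ÷ (77/123) = 492/77.
1.3⁷ = 62748517/10000000 falls short of 492/77 but 1.3⁸ = 815730721/100000000 reaches it, so n = 8.

8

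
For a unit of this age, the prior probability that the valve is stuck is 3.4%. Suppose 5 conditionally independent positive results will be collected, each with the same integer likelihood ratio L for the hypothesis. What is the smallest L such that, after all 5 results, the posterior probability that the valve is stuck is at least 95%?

Prior odds = 0.034/0.966 = 17/483.
Target odds = 0.95/0.05 = 19.
Need L⁵ ≥ 19 ÷ (17/483) = 9177/17.
3⁵ = 243 < 9177/17 ≤ 1024 = 4⁵, so L = 4.

4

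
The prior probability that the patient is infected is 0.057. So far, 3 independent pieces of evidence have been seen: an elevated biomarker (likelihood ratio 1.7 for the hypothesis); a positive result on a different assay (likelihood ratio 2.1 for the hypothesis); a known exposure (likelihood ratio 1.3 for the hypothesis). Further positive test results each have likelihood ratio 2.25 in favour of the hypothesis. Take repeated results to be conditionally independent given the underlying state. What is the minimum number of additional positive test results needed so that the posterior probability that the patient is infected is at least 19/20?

Prior odds = 0.057/0.943 = 57/943.
Combined Bayes factor of the evidence already in hand = 1.7 × 2.1 × 1.3 = 4.641.
Odds after that evidence = (57/943) × 4.641 = 264537/943000.
Target odds = 0.95/0.05 = 19.
Need 2.25ⁿ ≥ 19 ÷ (264537/943000) = 943000/13923.
2.25⁵ = 59049/1024 falls short of 943000/13923 but 2.25⁶ = 531441/4096 reaches it, so n = 6.

6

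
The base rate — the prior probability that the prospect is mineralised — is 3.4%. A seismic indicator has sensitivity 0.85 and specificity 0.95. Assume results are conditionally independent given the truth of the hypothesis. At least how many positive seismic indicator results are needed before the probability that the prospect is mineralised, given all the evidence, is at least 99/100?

Prior odds: 0.034 ÷ 0.966 = 17/483.
False-positive rate = 1 − 0.95 = 0.05; likelihood ratio of a positive = 0.85/0.05 = 17.
Target odds: 0.99 ÷ 0.01 = 99.
Need (17/483) × 17ⁿ ≥ 99, i.e. 17ⁿ ≥ 47817/17.
17² = 289 falls short of 47817/17 but 17³ = 4913 reaches it, so n = 3.

3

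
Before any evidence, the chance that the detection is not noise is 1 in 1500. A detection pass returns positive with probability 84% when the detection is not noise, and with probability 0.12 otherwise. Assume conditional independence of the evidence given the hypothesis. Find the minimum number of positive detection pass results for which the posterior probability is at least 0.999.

8

Prior odds: (1/1500) ÷ (1499/1500) = 1/1499.
Likelihood ratio of a positive result = 0.84/0.12 = 7.
Target posterior odds = 0.999/0.001 = 999.
Require 7ⁿ ≥ 999 ÷ (1/1499) = 1497501.
7⁷ = 823543 falls short of 1497501 but 7⁸ = 5764801 reaches it, so n = 8.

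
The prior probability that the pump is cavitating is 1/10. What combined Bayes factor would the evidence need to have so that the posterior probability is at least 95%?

171

Prior odds = 0.1/0.9 = 1/9.
Target odds = 0.95/0.05 = 19.
Required Bayes factor = 19 ÷ (1/9) = 171.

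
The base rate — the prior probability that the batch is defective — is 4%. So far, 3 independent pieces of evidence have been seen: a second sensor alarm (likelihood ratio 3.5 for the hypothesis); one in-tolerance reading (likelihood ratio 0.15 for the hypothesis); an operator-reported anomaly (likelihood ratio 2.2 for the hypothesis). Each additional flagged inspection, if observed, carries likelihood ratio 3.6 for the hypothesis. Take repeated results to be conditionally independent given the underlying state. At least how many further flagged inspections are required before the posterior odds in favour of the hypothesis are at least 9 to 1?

Prior odds = 0.04/0.96 = 1/24.
Combined Bayes factor of the evidence already in hand = 3.5 × 0.15 × 2.2 = 1.155.
Odds after that evidence = (1/24) × 1.155 = 0.048125.
Target odds = 9.
Need 3.6ⁿ ≥ 9 ÷ 0.048125 = 14400/77.
3.6⁴ = 167.9616 falls short of 14400/77 but 3.6⁵ = 604.66176 reaches it, so n = 5.

5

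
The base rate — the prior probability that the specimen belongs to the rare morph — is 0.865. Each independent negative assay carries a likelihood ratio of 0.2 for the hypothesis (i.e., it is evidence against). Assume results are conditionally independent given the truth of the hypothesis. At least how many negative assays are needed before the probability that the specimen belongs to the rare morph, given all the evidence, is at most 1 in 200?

Prior odds: 0.865 ÷ 0.135 = 173/27.
Likelihood ratio per negative assay = 0.2.
Target odds: 0.005 ÷ 0.995 = 1/199.
Require 0.2ⁿ ≤ 1/199 ÷ (173/27) = 27/34427.
0.2⁴ = 0.0016 is still above 27/34427 but 0.2⁵ = 0.00032 is at or below it, so n = 5.

5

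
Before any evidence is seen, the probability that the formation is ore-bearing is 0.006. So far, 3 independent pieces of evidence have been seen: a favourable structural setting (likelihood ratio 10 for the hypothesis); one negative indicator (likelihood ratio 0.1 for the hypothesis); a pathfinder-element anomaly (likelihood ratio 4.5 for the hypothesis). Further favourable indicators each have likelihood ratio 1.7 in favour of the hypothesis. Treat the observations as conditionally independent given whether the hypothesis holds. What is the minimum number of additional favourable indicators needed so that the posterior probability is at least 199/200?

Prior odds = 0.006/0.994 = 3/497.
Combined Bayes factor of the evidence already in hand = 10 × 0.1 × 4.5 = 4.5.
Odds after that evidence = (3/497) × 4.5 = 27/994.
Target odds = 0.995/0.005 = 199.
Need 1.7ⁿ ≥ 199 ÷ (27/994) = 197806/27.
1.7¹⁶ ≈4866.12 falls short of 197806/27 but 1.7¹⁷ ≈8272.4 reaches it, so n = 17.

17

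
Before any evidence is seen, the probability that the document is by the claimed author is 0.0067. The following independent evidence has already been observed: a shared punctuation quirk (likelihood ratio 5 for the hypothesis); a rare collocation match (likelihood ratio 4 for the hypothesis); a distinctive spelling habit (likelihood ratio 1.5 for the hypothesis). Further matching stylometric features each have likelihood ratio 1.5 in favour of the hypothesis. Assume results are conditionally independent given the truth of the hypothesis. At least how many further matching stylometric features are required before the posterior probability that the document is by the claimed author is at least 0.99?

Prior odds = 0.0067/0.9933 = 67/9933.
Combined Bayes factor of the evidence already in hand = 5 × 4 × 1.5 = 30.
Odds after that evidence = (67/9933) × 30 = 670/3311.
Target odds = 0.99/0.01 = 99.
Need 1.5ⁿ ≥ 99 ÷ (670/3311) = 327789/670.
1.5¹⁵ = 14348907/32768 falls short of 327789/670 but 1.5¹⁶ = 43046721/65536 reaches it, so n = 16.

16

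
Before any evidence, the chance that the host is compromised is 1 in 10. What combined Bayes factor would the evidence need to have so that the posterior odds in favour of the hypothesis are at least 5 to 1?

45

Prior odds = 0.1/0.9 = 1/9.
Target odds = 5.
Required Bayes factor = 5 ÷ (1/9) = 45.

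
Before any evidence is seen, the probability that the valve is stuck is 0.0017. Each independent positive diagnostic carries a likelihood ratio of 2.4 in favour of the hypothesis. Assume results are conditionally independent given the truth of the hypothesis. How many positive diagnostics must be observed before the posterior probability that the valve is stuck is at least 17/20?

10

Prior odds: 0.0017 ÷ 0.9983 = 17/9983.
Likelihood ratio per positive diagnostic = 2.4.
Target posterior odds = 0.85/0.15 = 17/3.
Need (17/9983) × 2.4ⁿ ≥ 17/3, i.e. 2.4ⁿ ≥ 9983/3.
2.4⁹ ≈2641.81 falls short of 9983/3 but 2.4¹⁰ ≈6340.34 reaches it, so n = 10.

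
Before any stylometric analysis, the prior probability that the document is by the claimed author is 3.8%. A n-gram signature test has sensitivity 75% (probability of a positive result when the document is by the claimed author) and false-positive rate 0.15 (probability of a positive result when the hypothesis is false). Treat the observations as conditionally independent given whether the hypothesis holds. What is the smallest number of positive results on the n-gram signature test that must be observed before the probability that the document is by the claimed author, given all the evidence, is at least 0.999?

Prior odds = 0.038/0.962 = 19/481.
Likelihood ratio of a positive result = 0.75/0.15 = 5.
Target odds: 0.999 ÷ 0.001 = 999.
Require 5ⁿ ≥ 999 ÷ (19/481) = 480519/19.
5⁶ = 15625 falls short of 480519/19 but 5⁷ = 78125 reaches it, so n = 7.

7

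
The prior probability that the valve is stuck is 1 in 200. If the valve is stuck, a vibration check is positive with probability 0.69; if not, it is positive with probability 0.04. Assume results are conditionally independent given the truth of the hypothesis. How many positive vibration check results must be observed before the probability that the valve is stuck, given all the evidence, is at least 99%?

4

Prior odds: 0.005 ÷ 0.995 = 1/199.
Likelihood ratio of a positive = 0.69/0.04 = 17.25.
Target odds: 0.99 ÷ 0.01 = 99.
Require 17.25ⁿ ≥ 99 ÷ (1/199) = 19701.
17.25³ = 5132.953125 falls short of 19701 but 17.25⁴ = 22667121/256 reaches it, so n = 4.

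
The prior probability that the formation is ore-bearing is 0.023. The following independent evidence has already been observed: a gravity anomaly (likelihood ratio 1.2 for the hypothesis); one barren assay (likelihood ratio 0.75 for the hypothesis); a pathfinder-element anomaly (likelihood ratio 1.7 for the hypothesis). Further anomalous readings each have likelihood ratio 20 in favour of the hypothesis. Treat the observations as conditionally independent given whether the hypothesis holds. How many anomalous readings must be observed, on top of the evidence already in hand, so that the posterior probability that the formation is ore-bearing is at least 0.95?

3

Prior odds = 0.023/0.977 = 23/977.
Combined Bayes factor of the evidence already in hand = 1.2 × 0.75 × 1.7 = 1.53.
Odds after that evidence = (23/977) × 1.53 = 3519/97700.
Target odds = 0.95/0.05 = 19.
Need 20ⁿ ≥ 19 ÷ (3519/97700) = 1856300/3519.
20² = 400 falls short of 1856300/3519 but 20³ = 8000 reaches it, so n = 3.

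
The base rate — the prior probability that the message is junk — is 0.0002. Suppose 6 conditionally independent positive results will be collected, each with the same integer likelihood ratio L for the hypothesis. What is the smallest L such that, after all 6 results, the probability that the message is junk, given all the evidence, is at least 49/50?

Prior odds = 0.0002/0.9998 = 1/4999.
Target odds = 0.98/0.02 = 49.
Need L⁶ ≥ 49 ÷ (1/4999) = 244951.
7⁶ = 117649 < 244951 ≤ 262144 = 8⁶, so L = 8.

8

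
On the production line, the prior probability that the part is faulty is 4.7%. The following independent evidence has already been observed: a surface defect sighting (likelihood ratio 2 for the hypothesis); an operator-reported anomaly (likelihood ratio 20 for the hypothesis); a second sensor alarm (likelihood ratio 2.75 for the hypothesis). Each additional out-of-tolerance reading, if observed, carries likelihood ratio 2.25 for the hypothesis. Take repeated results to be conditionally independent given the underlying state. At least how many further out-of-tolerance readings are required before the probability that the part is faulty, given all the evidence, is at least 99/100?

Prior odds = 0.047/0.953 = 47/953.
Combined Bayes factor of the evidence already in hand = 2 × 20 × 2.75 = 110.
Odds after that evidence = (47/953) × 110 = 5170/953.
Target odds = 0.99/0.01 = 99.
Need 2.25ⁿ ≥ 99 ÷ (5170/953) = 8577/470.
2.25³ = 11.390625 falls short of 8577/470 but 2.25⁴ = 25.62890625 reaches it, so n = 4.

4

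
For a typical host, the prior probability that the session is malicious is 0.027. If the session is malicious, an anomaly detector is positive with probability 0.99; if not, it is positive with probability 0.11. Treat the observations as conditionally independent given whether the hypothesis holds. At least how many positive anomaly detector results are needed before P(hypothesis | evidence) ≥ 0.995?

5

Prior odds: 0.027 ÷ 0.973 = 27/973.
Likelihood ratio of a positive = 0.99/0.11 = 9.
Target odds: 0.995 ÷ 0.005 = 199.
Need (27/973) × 9ⁿ ≥ 199, i.e. 9ⁿ ≥ 193627/27.
9⁴ = 6561 falls short of 193627/27 but 9⁵ = 59049 reaches it, so n = 5.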